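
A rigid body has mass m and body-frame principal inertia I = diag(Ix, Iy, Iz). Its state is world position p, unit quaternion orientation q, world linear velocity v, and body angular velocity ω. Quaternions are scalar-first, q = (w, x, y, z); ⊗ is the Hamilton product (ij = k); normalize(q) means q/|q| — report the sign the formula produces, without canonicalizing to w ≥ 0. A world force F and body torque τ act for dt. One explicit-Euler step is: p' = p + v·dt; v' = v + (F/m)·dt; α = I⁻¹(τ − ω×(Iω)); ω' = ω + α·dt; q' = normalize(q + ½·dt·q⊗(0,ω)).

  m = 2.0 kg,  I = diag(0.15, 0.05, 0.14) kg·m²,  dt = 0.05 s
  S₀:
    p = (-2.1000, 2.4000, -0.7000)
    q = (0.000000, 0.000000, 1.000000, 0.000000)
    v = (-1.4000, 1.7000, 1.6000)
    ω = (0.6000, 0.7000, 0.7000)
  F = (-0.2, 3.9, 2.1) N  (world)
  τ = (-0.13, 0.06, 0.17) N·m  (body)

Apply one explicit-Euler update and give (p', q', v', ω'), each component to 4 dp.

p + v·dt = (-2.1700, 2.4850, -0.6200)
new velocity v' = (-1.4050, 1.7975, 1.6525)
(τ − ω×Iω)/I = (-1.1607, 1.1160, 1.5143)
new body rate ω' = (0.5420, 0.7558, 0.7757)
q⊗(0,ω) = (-0.7000000, 0.7000000, 0.0000000, -0.6000000)
q' = normalize(q + ½dt·q⊗(0,ω)) = (-0.0175, 0.0175, 0.9996, -0.0150)

p' = (-2.1700, 2.4850, -0.6200)
q' = (-0.0175, 0.0175, 0.9996, -0.0150)
v' = (-1.4050, 1.7975, 1.6525)
ω' = (0.5420, 0.7558, 0.7757)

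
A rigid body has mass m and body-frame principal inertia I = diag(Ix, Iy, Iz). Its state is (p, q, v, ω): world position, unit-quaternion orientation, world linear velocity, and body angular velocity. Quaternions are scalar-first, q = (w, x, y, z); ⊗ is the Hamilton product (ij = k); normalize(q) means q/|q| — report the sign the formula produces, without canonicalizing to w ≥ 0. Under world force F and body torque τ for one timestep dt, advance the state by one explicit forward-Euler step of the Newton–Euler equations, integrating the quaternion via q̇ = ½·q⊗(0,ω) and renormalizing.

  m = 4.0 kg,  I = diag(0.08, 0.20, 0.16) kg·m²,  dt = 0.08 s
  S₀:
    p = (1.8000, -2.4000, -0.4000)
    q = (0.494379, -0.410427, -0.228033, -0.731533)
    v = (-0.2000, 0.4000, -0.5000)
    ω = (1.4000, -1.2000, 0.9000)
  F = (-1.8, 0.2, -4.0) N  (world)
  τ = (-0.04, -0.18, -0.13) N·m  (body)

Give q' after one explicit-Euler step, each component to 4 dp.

q⊗(0,ω) = (0.9593379, -0.3909387, -1.2480167, 1.2566997)
q' = normalize(q + ½dt·q⊗(0,ω)) = (0.5310, -0.4246, -0.2770, -0.6790)

q' = (0.5310, -0.4246, -0.2770, -0.6790)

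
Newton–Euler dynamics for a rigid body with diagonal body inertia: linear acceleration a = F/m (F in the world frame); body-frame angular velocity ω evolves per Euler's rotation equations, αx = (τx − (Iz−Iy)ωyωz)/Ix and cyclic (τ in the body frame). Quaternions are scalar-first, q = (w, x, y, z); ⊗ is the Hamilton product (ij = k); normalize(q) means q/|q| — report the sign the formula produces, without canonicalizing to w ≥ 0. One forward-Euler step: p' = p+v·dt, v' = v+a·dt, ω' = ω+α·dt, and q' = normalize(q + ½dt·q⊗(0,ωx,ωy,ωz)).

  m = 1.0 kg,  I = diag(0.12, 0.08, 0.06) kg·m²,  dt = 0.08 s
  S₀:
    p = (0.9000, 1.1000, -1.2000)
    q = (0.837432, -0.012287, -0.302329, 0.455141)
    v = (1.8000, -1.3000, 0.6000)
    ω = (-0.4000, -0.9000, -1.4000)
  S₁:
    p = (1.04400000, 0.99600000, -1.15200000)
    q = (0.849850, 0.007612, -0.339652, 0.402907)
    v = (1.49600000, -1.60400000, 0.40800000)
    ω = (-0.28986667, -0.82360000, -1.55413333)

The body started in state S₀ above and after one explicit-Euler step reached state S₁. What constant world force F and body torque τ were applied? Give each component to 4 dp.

F = (-3.8000, -3.8000, -2.4000)
τ = (0.1400, 0.1100, -0.1300)

rate change Δω = (0.11013333, 0.07640000, -0.15413333)
ω₀×(Iω₀) = (-0.0252, 0.0336, -0.0144)
τ = I·(Δω/dt) + ω₀×(Iω₀) = (0.1400, 0.1100, -0.1300)
v₁ − v₀ = (-0.30400000, -0.30400000, -0.19200000)
m·(v₁−v₀)/dt = (-3.8000, -3.8000, -2.4000)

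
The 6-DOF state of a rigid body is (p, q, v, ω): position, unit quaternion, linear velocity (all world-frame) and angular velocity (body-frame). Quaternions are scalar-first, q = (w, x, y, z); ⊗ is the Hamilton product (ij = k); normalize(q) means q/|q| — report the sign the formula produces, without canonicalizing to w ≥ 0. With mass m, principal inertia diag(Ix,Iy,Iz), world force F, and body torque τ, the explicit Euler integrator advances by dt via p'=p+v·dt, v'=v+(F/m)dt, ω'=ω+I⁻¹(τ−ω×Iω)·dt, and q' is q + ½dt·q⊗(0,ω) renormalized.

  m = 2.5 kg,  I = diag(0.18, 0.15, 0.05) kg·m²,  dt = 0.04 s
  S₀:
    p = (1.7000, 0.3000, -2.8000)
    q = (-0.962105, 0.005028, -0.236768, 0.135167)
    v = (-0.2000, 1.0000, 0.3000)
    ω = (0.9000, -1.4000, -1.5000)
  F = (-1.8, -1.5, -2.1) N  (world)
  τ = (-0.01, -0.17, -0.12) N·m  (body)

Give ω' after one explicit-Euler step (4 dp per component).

ω' = (0.9444, -1.3985, -1.6262)

gyro term ω×Iω = (-0.2100, -0.1755, 0.0378)
angular accel α = (1.1111, 0.0367, -3.1560)
ω' = ω + α·dt = (0.9444, -1.3985, -1.6262)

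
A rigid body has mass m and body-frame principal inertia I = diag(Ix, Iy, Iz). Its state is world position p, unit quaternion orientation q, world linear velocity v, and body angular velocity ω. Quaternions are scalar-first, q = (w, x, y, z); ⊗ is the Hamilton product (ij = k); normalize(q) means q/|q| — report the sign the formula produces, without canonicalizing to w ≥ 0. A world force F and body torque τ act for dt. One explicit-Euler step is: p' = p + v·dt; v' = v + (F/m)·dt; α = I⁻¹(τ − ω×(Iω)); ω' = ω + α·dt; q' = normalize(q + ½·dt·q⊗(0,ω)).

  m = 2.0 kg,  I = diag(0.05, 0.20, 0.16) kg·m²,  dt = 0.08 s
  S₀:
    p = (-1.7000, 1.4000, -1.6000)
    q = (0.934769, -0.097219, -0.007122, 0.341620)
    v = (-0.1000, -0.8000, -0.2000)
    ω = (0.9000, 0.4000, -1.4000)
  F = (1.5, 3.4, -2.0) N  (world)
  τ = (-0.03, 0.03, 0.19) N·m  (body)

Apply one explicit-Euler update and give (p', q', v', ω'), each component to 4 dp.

ω×(Iω) gyroscopic = (0.0224, 0.1386, 0.0540)
(τ − ω×Iω)/I = (-1.0480, -0.5430, 0.8500)
new body rate ω' = (0.8162, 0.3566, -1.3320)
Hamilton product q⊗(0,ω) = (0.5686139, 0.7146149, 0.5452590, -1.3411544)
q + ½dt·q⊗(0,ω), renormalized = (0.9553, -0.0685, 0.0147, 0.2873)
new position p' = (-1.7080, 1.3360, -1.6160)
v' = v + a·dt = (-0.0400, -0.6640, -0.2800)

p' = (-1.7080, 1.3360, -1.6160)
q' = (0.9553, -0.0685, 0.0147, 0.2873)
v' = (-0.0400, -0.6640, -0.2800)
ω' = (0.8162, 0.3566, -1.3320)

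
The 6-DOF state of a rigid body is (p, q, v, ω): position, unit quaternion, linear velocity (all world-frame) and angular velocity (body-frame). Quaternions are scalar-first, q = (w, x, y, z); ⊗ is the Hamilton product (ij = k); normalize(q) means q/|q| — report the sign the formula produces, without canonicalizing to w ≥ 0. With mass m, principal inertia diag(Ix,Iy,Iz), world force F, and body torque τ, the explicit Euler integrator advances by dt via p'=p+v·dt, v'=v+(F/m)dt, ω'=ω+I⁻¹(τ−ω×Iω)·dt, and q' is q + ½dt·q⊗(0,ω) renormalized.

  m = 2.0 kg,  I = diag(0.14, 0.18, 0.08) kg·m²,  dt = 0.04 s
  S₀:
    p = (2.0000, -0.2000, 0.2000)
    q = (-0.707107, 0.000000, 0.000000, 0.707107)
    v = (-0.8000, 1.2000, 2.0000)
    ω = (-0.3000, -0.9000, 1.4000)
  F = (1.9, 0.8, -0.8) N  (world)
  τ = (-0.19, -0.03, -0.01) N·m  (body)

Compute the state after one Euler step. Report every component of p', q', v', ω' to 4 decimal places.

p' = (1.9680, -0.1520, 0.2800)
q' = (-0.7265, 0.0170, 0.0085, 0.6869)
v' = (-0.7620, 1.2160, 1.9840)
ω' = (-0.3903, -0.9011, 1.3896)

α = I⁻¹(τ − ω×Iω) = (-2.2571, -0.0267, -0.2600)
ω + α·dt = (-0.3903, -0.9011, 1.3896)
Hamilton product q⊗(0,ω) = (-0.9899498, 0.8485284, 0.4242642, -0.9899498)
q' = normalize(q + ½dt·q⊗(0,ω)) = (-0.7265, 0.0170, 0.0085, 0.6869)
a = (0.9500, 0.4000, -0.4000)
p + v·dt = (1.9680, -0.1520, 0.2800)
v' = v + a·dt = (-0.7620, 1.2160, 1.9840)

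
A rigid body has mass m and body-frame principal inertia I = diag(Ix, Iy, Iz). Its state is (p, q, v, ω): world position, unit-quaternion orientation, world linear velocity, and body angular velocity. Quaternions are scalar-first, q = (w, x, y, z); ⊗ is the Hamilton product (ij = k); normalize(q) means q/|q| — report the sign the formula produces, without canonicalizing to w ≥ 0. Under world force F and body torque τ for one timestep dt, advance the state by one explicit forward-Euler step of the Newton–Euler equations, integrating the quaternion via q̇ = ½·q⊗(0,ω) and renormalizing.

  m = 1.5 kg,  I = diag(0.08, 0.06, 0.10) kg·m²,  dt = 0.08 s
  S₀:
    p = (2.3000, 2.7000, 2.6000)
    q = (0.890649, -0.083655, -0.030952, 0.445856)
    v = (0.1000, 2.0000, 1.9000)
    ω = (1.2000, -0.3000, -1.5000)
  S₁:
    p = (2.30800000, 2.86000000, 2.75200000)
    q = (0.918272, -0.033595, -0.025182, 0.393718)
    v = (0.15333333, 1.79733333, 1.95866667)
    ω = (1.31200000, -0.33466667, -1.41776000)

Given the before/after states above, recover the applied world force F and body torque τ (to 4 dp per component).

velocity change Δv = (0.05333333, -0.20266667, 0.05866667)
applied force F = (1.0000, -3.8000, 1.1000)
ω₁ − ω₀ = (0.11200000, -0.03466667, 0.08224000)
gyro term ω₀×Iω₀ = (0.0180, 0.0360, 0.0072)
I·α + gyro = (0.1300, 0.0100, 0.1100)

F = (1.0000, -3.8000, 1.1000)
τ = (0.1300, 0.0100, 0.1100)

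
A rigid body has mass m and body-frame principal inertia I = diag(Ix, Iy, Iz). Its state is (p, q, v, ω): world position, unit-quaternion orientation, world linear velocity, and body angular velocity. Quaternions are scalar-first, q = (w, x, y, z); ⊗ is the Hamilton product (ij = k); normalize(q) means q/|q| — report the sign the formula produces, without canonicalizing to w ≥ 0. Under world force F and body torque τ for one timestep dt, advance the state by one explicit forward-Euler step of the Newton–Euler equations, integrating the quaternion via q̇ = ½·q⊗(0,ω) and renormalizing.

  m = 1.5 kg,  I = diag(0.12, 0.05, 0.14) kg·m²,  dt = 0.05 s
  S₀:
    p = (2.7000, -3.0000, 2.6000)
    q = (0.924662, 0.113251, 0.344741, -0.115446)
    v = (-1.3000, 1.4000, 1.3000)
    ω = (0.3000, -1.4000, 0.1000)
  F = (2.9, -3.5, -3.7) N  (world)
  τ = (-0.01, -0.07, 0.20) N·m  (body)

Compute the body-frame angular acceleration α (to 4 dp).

gyro term ω×Iω = (-0.0126, -0.0006, 0.0294)
angular accel α = (0.0217, -1.3880, 1.2186)

α = (0.0217, -1.3880, 1.2186)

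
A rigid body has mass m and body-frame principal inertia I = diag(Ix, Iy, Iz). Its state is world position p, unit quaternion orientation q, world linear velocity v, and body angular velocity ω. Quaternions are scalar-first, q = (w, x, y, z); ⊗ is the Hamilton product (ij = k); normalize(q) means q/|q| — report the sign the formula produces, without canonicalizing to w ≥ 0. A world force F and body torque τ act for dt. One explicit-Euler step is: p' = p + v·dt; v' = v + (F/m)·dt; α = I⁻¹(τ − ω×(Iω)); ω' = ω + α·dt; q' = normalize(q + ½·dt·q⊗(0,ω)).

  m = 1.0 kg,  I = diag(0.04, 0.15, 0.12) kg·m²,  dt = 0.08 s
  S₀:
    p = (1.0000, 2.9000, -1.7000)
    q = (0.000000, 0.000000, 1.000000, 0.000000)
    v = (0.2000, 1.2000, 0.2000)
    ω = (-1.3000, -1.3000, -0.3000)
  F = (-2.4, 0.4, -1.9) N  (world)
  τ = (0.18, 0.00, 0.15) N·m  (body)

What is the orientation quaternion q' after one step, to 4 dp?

q⊗(0,ω) = (1.3000000, -0.3000000, 0.0000000, 1.3000000)
updated quaternion q' = (0.0519, -0.0120, 0.9972, 0.0519)

q' = (0.0519, -0.0120, 0.9972, 0.0519)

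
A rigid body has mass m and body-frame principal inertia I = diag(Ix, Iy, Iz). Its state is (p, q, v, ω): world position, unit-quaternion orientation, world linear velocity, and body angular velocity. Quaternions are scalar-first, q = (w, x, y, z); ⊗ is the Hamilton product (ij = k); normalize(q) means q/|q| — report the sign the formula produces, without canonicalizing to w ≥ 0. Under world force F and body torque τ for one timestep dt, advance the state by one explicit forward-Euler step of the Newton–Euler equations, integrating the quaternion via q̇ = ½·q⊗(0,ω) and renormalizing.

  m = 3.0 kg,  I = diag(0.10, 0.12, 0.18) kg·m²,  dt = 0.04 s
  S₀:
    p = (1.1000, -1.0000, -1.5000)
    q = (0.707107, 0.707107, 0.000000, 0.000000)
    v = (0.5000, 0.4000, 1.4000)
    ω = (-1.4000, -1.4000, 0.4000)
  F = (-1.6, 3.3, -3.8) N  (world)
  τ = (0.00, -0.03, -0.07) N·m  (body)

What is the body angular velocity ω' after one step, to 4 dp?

ω' = (-1.3866, -1.4249, 0.3757)

angular accel α = (0.3360, -0.6233, -0.6067)
new body rate ω' = (-1.3866, -1.4249, 0.3757)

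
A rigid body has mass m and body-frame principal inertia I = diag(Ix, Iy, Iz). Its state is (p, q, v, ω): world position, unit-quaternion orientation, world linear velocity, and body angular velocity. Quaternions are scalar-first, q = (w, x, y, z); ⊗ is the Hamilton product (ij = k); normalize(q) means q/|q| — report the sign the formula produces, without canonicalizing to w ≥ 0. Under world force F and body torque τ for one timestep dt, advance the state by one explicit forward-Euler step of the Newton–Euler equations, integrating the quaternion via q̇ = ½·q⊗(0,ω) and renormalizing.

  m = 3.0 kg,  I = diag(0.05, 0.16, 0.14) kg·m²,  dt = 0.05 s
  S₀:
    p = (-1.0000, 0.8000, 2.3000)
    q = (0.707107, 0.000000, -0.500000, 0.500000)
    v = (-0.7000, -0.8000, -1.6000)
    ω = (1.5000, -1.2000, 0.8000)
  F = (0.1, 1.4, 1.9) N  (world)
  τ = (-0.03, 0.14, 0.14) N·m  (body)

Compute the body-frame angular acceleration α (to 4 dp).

gyro term ω×Iω = (0.0192, -0.1080, -0.1980)
angular accel α = (-0.9840, 1.5500, 2.4143)

α = (-0.9840, 1.5500, 2.4143)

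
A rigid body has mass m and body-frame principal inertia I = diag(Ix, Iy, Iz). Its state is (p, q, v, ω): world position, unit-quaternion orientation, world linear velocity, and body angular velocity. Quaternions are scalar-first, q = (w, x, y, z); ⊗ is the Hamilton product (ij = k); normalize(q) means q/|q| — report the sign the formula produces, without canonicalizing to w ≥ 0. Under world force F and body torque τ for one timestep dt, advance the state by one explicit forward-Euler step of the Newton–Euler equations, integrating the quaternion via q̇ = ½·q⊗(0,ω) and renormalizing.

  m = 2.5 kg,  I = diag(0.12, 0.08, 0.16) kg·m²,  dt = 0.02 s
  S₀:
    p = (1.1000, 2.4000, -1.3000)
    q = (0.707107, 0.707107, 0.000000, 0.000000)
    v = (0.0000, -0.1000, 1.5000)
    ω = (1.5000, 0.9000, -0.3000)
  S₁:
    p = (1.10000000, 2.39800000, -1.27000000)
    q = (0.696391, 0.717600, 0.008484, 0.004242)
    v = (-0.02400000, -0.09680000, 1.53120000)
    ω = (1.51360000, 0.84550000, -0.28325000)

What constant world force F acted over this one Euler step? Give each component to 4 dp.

F = (-3.0000, 0.4000, 3.9000)

velocity change Δv = (-0.02400000, 0.00320000, 0.03120000)
F = m·Δv/dt = (-3.0000, 0.4000, 3.9000)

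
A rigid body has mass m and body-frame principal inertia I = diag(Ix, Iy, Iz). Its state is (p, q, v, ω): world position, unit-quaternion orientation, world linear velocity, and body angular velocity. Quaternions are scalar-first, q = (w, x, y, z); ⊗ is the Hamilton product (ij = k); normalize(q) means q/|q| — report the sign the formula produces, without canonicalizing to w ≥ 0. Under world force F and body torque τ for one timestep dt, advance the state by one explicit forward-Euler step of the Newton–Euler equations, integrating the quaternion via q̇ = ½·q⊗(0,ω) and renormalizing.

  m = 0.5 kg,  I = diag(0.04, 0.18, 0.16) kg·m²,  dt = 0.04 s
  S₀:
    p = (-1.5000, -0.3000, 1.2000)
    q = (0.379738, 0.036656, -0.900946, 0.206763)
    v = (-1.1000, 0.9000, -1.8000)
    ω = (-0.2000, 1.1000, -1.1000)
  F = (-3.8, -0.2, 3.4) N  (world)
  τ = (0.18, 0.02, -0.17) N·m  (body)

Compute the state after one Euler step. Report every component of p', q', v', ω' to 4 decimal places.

p' = (-1.5440, -0.2640, 1.1280)
q' = (0.4041, 0.0504, -0.8922, 0.1955)
v' = (-1.4040, 0.8840, -1.5280)
ω' = (-0.0442, 1.1103, -1.1348)

a = (-7.6000, -0.4000, 6.8000)
new position p' = (-1.5440, -0.2640, 1.1280)
v + (F/m)dt = (-1.4040, 0.8840, -1.5280)
angular accel α = (3.8950, 0.2578, -0.8700)
ω' = ω + α·dt = (-0.0442, 1.1103, -1.1348)
2q̇ = q⊗(0,ω) = (1.2258111, 0.6876537, 0.4166808, -0.5575794)
q + ½dt·q⊗(0,ω), renormalized = (0.4041, 0.0504, -0.8922, 0.1955)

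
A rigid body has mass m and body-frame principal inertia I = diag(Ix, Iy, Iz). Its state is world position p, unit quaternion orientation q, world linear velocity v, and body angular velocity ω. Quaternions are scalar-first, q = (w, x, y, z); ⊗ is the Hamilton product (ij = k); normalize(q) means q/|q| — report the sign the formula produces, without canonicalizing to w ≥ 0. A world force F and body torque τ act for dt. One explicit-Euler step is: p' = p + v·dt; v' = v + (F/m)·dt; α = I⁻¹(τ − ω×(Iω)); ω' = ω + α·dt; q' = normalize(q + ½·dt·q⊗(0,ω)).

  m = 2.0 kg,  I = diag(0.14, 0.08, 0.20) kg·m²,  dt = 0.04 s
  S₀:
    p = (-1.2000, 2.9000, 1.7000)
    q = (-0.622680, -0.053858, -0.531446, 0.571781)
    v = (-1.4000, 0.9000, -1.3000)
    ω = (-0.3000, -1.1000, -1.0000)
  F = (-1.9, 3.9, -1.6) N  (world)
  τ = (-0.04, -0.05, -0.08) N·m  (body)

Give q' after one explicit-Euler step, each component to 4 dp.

q' = (-0.6230, -0.0269, -0.5220, 0.5820)

Hamilton product q⊗(0,ω) = (-0.0289670, 1.3472091, 0.4595557, 0.5224900)
q + ½dt·q⊗(0,ω), renormalized = (-0.6230, -0.0269, -0.5220, 0.5820)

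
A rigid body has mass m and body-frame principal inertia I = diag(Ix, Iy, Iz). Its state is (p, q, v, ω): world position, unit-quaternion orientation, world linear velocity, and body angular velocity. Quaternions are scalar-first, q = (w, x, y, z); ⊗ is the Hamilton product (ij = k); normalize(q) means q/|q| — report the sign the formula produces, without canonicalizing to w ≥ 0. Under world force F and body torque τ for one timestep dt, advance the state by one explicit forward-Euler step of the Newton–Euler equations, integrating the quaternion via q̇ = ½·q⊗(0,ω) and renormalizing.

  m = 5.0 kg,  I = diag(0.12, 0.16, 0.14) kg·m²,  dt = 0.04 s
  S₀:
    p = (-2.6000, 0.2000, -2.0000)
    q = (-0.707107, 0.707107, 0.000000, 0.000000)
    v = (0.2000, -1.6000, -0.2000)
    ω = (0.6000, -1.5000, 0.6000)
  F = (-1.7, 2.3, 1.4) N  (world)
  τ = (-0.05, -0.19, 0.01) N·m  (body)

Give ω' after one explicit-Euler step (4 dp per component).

angular accel α = (-0.5667, -1.1425, 0.3286)
ω + α·dt = (0.5773, -1.5457, 0.6131)

ω' = (0.5773, -1.5457, 0.6131)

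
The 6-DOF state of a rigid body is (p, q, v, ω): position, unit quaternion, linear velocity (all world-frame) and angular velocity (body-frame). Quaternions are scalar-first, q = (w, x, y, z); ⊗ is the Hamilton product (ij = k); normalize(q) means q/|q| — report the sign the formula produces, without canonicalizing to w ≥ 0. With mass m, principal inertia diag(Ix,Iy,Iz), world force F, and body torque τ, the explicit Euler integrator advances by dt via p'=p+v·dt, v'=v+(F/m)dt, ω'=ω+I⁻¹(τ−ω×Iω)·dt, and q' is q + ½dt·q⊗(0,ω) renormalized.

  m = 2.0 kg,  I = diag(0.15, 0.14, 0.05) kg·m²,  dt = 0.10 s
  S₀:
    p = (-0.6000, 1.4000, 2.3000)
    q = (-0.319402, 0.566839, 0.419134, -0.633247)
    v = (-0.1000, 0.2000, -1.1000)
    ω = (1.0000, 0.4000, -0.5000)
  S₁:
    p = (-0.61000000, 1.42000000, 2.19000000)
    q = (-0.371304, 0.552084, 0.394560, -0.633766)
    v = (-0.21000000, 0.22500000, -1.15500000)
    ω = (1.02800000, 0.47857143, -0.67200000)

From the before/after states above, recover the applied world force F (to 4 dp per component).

F = (-2.2000, 0.5000, -1.1000)

Δv = v₁−v₀ = (-0.11000000, 0.02500000, -0.05500000)
applied force F = (-2.2000, 0.5000, -1.1000)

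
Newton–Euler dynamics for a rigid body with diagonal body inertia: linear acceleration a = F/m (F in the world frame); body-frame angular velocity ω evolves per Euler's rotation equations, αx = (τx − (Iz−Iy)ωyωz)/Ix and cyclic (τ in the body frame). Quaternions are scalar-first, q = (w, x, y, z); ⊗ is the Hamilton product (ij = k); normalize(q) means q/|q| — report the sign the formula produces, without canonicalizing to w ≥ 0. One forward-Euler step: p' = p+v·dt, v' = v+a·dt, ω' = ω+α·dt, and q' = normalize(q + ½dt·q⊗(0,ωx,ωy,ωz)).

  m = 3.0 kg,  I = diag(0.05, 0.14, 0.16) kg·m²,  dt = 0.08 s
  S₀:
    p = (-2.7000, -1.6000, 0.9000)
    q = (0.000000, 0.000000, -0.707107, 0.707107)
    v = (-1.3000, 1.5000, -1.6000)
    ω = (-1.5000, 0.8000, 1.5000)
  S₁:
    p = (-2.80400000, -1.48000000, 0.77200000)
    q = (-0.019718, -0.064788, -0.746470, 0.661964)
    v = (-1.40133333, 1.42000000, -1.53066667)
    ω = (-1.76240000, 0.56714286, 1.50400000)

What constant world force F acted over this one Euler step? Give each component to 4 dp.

velocity change Δv = (-0.10133333, -0.08000000, 0.06933333)
m·(v₁−v₀)/dt = (-3.8000, -3.0000, 2.6000)

F = (-3.8000, -3.0000, 2.6000)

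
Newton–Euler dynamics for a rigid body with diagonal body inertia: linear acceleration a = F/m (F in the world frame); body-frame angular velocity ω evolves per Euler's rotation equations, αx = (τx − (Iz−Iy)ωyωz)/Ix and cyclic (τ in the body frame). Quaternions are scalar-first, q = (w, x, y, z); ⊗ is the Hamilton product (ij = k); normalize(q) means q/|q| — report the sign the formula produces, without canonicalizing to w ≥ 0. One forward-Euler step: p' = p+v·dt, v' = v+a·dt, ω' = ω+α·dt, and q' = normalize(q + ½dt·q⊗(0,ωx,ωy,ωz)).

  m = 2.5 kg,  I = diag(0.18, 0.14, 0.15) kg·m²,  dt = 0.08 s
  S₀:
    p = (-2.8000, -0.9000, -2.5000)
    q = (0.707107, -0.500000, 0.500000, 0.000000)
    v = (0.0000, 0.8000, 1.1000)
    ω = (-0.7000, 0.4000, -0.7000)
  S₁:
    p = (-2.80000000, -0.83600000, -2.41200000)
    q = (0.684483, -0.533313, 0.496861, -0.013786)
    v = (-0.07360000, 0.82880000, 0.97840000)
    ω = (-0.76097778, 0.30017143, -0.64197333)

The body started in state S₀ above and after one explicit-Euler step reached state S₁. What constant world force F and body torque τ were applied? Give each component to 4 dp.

v₁ − v₀ = (-0.07360000, 0.02880000, -0.12160000)
applied force F = (-2.3000, 0.9000, -3.8000)
ω₁ − ω₀ = (-0.06097778, -0.09982857, 0.05802667)
I·α + gyro = (-0.1400, -0.1600, 0.1200)

F = (-2.3000, 0.9000, -3.8000)
τ = (-0.1400, -0.1600, 0.1200)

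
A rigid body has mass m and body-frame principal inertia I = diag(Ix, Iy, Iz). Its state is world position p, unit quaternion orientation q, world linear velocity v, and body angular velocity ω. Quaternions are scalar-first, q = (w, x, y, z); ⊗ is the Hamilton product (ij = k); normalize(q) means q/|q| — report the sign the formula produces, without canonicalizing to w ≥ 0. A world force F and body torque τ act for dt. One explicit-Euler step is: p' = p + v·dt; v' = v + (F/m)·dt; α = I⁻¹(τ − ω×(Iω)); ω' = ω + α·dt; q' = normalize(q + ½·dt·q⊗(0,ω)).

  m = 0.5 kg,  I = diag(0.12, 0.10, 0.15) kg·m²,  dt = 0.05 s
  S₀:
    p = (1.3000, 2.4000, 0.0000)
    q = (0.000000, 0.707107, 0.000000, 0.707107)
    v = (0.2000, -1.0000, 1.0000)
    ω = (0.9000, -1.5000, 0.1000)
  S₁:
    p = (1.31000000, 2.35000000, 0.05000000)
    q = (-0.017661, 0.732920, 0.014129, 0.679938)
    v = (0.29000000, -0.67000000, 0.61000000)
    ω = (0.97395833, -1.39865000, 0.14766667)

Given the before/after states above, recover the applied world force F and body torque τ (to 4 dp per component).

ω₁ − ω₀ = (0.07395833, 0.10135000, 0.04766667)
ω₀×(Iω₀) = (-0.0075, -0.0027, 0.0270)
τ = I·(Δω/dt) + ω₀×(Iω₀) = (0.1700, 0.2000, 0.1700)
v₁ − v₀ = (0.09000000, 0.33000000, -0.39000000)
F = m·Δv/dt = (0.9000, 3.3000, -3.9000)

F = (0.9000, 3.3000, -3.9000)
τ = (0.1700, 0.2000, 0.1700)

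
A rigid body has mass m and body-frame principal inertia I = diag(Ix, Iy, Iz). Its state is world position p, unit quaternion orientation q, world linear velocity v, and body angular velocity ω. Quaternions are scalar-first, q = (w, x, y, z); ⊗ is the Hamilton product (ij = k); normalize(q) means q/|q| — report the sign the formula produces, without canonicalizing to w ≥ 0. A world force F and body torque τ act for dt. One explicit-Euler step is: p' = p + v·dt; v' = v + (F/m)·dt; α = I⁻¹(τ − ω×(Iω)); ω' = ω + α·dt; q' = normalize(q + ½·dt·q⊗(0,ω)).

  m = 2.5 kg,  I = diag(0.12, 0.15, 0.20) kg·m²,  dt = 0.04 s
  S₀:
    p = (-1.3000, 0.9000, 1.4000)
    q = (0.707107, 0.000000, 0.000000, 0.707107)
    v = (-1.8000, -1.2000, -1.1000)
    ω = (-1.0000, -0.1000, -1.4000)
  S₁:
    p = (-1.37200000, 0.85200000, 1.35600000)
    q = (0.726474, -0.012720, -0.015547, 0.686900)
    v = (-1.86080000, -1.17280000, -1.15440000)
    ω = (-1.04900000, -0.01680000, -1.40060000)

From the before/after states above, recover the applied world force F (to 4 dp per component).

F = (-3.8000, 1.7000, -3.4000)

Δv = v₁−v₀ = (-0.06080000, 0.02720000, -0.05440000)
m·(v₁−v₀)/dt = (-3.8000, 1.7000, -3.4000)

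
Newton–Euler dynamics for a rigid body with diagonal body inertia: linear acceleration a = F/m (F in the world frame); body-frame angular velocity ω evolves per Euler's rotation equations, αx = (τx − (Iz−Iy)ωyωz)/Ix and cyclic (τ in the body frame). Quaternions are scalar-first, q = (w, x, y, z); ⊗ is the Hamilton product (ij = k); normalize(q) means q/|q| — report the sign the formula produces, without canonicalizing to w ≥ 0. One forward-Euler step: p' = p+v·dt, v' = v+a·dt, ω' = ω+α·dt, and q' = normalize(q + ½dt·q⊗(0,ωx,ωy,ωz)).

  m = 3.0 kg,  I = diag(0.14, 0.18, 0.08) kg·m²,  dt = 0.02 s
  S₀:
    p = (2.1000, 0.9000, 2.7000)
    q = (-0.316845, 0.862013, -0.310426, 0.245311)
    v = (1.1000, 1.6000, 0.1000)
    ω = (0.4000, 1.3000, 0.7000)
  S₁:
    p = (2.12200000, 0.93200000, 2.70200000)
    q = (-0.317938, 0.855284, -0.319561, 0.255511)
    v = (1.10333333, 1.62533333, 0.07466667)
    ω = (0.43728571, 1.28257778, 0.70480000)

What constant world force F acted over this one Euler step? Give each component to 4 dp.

F = (0.5000, 3.8000, -3.8000)

v₁ − v₀ = (0.00333333, 0.02533333, -0.02533333)
applied force F = (0.5000, 3.8000, -3.8000)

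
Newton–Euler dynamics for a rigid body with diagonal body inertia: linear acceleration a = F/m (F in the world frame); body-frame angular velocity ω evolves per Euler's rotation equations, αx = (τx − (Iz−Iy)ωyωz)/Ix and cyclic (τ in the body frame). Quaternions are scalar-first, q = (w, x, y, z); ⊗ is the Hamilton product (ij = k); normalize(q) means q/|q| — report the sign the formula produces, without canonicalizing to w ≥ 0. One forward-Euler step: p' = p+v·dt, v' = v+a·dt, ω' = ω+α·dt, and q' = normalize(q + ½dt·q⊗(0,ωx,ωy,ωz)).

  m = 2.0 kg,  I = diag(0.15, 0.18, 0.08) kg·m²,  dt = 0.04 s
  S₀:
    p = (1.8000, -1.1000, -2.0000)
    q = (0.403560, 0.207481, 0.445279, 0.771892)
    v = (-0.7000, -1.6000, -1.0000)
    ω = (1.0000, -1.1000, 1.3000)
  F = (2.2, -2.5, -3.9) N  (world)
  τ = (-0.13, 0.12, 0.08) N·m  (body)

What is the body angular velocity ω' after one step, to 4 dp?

ω' = (0.9272, -1.0936, 1.3565)

precession coupling ω×(Iω) = (0.1430, 0.0910, -0.0330)
α = I⁻¹(τ − ω×Iω) = (-1.8200, 0.1611, 1.4125)
ω' = ω + α·dt = (0.9272, -1.0936, 1.3565)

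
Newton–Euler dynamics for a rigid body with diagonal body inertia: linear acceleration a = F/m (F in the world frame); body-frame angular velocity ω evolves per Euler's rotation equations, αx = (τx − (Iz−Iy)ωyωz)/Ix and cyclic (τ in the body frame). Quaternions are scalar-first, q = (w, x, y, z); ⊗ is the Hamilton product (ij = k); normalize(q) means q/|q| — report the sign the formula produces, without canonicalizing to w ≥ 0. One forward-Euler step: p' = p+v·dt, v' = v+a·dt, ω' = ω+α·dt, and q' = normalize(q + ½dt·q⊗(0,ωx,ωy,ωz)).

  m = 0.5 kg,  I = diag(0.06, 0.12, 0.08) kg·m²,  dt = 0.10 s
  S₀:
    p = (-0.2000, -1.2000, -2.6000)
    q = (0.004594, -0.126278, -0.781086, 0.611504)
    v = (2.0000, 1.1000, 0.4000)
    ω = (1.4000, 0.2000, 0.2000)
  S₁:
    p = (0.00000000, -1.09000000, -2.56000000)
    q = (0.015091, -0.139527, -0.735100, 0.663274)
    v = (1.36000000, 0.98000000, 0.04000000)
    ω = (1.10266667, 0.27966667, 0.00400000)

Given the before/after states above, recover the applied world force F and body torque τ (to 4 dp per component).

ω₁ − ω₀ = (-0.29733333, 0.07966667, -0.19600000)
ω₀×(Iω₀) = (-0.0016, -0.0056, 0.0168)
applied torque τ = (-0.1800, 0.0900, -0.1400)
Δv = v₁−v₀ = (-0.64000000, -0.12000000, -0.36000000)
m·(v₁−v₀)/dt = (-3.2000, -0.6000, -1.8000)

F = (-3.2000, -0.6000, -1.8000)
τ = (-0.1800, 0.0900, -0.1400)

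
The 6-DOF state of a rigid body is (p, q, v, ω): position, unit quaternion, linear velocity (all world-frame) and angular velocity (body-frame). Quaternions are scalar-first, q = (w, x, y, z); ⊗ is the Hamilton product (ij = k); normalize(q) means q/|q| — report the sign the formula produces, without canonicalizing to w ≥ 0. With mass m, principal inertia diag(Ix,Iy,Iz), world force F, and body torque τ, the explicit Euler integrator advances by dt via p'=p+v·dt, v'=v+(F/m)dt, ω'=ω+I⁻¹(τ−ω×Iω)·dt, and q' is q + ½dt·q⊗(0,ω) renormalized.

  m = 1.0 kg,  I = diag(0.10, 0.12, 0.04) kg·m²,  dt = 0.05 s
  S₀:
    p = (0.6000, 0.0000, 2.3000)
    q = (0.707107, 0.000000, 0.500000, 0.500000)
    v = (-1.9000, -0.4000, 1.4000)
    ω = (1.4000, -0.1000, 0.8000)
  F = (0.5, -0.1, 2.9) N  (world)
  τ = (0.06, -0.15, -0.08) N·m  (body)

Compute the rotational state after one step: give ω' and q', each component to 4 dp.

precession coupling ω×(Iω) = (0.0064, 0.0672, -0.0028)
α = I⁻¹(τ − ω×Iω) = (0.5360, -1.8100, -1.9300)
ω + α·dt = (1.4268, -0.1905, 0.7035)
2q̇ = q⊗(0,ω) = (-0.3500000, 1.4399498, 0.6292893, -0.1343144)
q' = normalize(q + ½dt·q⊗(0,ω)) = (0.6978, 0.0360, 0.5153, 0.4962)

ω' = (1.4268, -0.1905, 0.7035)
q' = (0.6978, 0.0360, 0.5153, 0.4962)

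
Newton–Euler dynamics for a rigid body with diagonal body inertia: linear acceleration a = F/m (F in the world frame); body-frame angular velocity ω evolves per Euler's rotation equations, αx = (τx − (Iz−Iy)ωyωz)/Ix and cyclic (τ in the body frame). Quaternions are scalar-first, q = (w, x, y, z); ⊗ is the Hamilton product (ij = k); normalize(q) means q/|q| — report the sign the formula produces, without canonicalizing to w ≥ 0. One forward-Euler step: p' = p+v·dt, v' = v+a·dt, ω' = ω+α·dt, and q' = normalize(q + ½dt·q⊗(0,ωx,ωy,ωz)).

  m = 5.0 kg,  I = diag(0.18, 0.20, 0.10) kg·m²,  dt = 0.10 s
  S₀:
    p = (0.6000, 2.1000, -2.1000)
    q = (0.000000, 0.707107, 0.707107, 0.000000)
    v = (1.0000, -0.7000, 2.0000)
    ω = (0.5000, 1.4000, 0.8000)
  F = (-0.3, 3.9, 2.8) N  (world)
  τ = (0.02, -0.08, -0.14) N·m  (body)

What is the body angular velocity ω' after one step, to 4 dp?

ω' = (0.5733, 1.3440, 0.6460)

precession coupling ω×(Iω) = (-0.1120, 0.0320, 0.0140)
(τ − ω×Iω)/I = (0.7333, -0.5600, -1.5400)
ω + α·dt = (0.5733, 1.3440, 0.6460)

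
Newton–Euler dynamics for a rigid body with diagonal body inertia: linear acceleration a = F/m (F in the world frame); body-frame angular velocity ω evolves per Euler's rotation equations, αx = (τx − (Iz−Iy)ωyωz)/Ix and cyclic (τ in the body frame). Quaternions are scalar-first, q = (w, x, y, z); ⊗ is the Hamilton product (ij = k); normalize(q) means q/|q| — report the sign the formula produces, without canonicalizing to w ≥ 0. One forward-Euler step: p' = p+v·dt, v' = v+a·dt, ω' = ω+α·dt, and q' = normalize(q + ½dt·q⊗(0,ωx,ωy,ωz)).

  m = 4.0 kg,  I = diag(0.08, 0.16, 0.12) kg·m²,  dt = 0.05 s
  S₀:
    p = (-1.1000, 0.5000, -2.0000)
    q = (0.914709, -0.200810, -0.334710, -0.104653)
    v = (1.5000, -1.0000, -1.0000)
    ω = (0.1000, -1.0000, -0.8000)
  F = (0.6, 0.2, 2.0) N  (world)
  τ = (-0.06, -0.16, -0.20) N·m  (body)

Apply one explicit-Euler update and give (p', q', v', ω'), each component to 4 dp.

angular accel α = (-0.3500, -1.0200, -1.6000)
ω' = ω + α·dt = (0.0825, -1.0510, -0.8800)
2q̇ = q⊗(0,ω) = (-0.3983514, 0.2545859, -1.0858223, -0.4974862)
updated quaternion q' = (0.9043, -0.1943, -0.3617, -0.1170)
new position p' = (-1.0250, 0.4500, -2.0500)
new velocity v' = (1.5075, -0.9975, -0.9750)

p' = (-1.0250, 0.4500, -2.0500)
q' = (0.9043, -0.1943, -0.3617, -0.1170)
v' = (1.5075, -0.9975, -0.9750)
ω' = (0.0825, -1.0510, -0.8800)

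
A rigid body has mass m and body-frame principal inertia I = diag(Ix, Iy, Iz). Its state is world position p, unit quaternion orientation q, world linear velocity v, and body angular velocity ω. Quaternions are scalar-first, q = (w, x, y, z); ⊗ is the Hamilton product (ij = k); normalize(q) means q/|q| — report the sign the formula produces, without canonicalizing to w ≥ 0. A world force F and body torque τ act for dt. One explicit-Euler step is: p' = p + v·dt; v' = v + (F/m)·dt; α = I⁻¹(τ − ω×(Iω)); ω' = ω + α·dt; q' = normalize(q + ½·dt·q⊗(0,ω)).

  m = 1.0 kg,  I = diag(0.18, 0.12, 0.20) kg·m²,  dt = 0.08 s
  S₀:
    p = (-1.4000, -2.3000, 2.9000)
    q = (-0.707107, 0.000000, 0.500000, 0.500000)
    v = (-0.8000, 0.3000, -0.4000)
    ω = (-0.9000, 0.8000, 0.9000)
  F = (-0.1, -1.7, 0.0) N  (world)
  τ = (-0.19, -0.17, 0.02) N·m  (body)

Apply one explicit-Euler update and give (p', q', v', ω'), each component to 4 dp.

precession coupling ω×(Iω) = (0.0576, 0.0162, 0.0432)
angular accel α = (-1.3756, -1.5517, -0.1160)
new body rate ω' = (-1.0100, 0.6759, 0.8907)
Hamilton product q⊗(0,ω) = (-0.8500000, 0.6863963, -1.0156856, -0.1863963)
q' = normalize(q + ½dt·q⊗(0,ω)) = (-0.7398, 0.0274, 0.4585, 0.4917)
a = F/m = (-0.1000, -1.7000, 0.0000)
p' = p + v·dt = (-1.4640, -2.2760, 2.8680)
v' = v + a·dt = (-0.8080, 0.1640, -0.4000)

p' = (-1.4640, -2.2760, 2.8680)
q' = (-0.7398, 0.0274, 0.4585, 0.4917)
v' = (-0.8080, 0.1640, -0.4000)
ω' = (-1.0100, 0.6759, 0.8907)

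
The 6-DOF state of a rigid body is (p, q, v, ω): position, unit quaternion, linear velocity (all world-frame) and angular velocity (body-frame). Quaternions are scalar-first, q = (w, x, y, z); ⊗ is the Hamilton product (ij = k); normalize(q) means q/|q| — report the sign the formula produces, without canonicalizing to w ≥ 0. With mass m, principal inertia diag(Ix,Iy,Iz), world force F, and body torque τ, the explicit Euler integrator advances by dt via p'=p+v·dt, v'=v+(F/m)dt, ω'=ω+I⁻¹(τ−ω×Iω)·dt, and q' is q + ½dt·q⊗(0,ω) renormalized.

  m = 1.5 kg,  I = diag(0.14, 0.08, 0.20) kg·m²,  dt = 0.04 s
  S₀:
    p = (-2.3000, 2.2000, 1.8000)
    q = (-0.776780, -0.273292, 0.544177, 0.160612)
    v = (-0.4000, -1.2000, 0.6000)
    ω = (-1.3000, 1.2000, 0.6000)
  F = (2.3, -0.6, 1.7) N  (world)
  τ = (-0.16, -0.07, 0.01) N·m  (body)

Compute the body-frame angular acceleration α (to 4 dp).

ω×(Iω) gyroscopic = (0.0864, 0.0468, 0.0936)
(τ − ω×Iω)/I = (-1.7600, -1.4600, -0.4180)

α = (-1.7600, -1.4600, -0.4180)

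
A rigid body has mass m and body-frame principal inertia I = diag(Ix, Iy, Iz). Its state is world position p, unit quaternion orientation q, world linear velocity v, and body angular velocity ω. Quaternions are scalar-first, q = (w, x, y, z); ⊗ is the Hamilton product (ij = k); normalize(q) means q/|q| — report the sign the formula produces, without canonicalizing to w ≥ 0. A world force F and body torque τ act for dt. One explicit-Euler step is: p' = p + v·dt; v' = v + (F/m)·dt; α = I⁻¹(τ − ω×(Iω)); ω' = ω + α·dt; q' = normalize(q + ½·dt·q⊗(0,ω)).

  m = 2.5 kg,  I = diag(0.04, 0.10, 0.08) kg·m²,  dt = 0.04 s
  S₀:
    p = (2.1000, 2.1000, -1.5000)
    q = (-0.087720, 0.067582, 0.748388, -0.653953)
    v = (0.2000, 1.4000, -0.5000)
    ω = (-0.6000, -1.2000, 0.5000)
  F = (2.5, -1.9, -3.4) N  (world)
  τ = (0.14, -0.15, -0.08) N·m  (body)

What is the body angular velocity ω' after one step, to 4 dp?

ω' = (-0.4720, -1.2648, 0.4384)

gyro term ω×Iω = (0.0120, 0.0120, 0.0432)
(τ − ω×Iω)/I = (3.2000, -1.6200, -1.5400)
ω + α·dt = (-0.4720, -1.2648, 0.4384)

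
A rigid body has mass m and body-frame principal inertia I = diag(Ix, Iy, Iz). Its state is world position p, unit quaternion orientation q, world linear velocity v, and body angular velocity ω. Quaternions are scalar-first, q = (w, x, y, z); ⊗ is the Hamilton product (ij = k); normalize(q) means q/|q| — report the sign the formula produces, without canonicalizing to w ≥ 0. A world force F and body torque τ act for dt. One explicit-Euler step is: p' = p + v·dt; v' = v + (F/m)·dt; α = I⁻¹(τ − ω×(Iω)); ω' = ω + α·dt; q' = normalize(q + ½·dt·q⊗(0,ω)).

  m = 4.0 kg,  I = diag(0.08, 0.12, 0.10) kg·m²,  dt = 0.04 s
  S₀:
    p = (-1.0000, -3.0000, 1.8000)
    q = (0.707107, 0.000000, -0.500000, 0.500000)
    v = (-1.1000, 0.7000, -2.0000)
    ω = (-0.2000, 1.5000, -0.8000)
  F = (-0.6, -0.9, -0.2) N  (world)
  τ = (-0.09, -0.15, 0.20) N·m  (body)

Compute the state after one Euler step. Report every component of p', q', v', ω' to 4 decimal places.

p' = (-1.0440, -2.9720, 1.7200)
q' = (0.7297, -0.0098, -0.4805, 0.4864)
v' = (-1.1060, 0.6910, -2.0020)
ω' = (-0.2570, 1.4511, -0.7152)

a = F/m = (-0.1500, -0.2250, -0.0500)
new position p' = (-1.0440, -2.9720, 1.7200)
v' = v + a·dt = (-1.1060, 0.6910, -2.0020)
angular accel α = (-1.4250, -1.2233, 2.1200)
new body rate ω' = (-0.2570, 1.4511, -0.7152)
2q̇ = q⊗(0,ω) = (1.1500000, -0.4914214, 0.9606605, -0.6656856)
q + ½dt·q⊗(0,ω), renormalized = (0.7297, -0.0098, -0.4805, 0.4864)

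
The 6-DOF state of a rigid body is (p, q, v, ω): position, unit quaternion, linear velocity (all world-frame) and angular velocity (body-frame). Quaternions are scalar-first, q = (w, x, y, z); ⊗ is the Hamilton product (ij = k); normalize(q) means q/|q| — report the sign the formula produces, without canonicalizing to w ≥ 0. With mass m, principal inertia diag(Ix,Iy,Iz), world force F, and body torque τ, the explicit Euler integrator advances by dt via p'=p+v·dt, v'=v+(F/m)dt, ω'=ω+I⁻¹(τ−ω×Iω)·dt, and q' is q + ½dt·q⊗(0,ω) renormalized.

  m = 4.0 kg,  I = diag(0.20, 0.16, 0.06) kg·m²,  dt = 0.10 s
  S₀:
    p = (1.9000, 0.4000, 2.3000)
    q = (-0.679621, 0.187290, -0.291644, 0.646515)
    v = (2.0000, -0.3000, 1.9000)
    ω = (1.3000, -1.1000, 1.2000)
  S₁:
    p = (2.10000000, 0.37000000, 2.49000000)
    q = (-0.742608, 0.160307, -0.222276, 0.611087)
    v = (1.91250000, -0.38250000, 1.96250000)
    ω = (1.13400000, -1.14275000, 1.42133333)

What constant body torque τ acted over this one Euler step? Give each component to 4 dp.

τ = (-0.2000, 0.1500, 0.1900)

ω₁ − ω₀ = (-0.16600000, -0.04275000, 0.22133333)
ω₀×(Iω₀) = (0.1320, 0.2184, 0.0572)
τ = I·(Δω/dt) + ω₀×(Iω₀) = (-0.2000, 0.1500, 0.1900)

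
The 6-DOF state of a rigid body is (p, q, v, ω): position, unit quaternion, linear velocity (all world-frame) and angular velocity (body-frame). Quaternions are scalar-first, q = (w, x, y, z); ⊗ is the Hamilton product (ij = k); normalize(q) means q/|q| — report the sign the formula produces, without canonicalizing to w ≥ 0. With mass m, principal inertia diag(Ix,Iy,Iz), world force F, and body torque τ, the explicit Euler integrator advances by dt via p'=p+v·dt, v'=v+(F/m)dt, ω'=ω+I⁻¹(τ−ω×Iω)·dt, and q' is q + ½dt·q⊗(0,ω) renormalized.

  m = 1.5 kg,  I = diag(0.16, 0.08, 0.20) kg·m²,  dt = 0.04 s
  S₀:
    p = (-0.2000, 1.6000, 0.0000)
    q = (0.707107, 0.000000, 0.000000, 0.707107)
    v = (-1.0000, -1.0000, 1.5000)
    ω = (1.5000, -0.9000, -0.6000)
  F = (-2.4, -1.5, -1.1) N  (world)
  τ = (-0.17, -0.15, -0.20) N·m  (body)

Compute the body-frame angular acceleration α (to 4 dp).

precession coupling ω×(Iω) = (0.0648, 0.0360, 0.1080)
(τ − ω×Iω)/I = (-1.4675, -2.3250, -1.5400)

α = (-1.4675, -2.3250, -1.5400)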